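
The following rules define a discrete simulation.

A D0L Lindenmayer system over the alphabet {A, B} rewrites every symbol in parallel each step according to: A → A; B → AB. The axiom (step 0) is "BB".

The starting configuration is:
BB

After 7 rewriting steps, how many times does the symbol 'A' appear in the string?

0) BB
1) ABAB
2) AABAAB
3) AAABAAAB
4) AAAABAAAAB
5) AAAAABAAAAAB
6) AAAAAABAAAAAAB
7) AAAAAAABAAAAAAAB

14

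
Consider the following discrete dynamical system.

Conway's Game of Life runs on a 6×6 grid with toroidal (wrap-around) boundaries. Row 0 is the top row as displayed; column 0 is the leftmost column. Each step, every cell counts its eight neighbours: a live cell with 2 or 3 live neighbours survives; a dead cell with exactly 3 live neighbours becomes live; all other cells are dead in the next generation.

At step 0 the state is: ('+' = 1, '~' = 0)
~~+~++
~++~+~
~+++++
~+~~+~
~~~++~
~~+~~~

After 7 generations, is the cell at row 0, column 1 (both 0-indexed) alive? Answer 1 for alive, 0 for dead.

gen 0: ~~+~++
~++~+~
~+++++
~+~~+~
~~~++~
~~+~~~
gen 1: ~~+~++
~~~~~~
~~~~~+
++~~~~
~~+++~
~~+~~+
gen 2: ~~~+++
~~~~++
+~~~~~
++++++
+~++++
~++~~+
gen 3: ~~++~~
+~~+~~
~~+~~~
~~~~~~
~~~~~~
~+~~~~
gen 4: ~+++~~
~+~+~~
~~~~~~
~~~~~~
~~~~~~
~~+~~~
gen 5: ~+~+~~
~+~+~~
~~~~~~
~~~~~~
~~~~~~
~+++~~
gen 6: ++~++~
~~~~~~
~~~~~~
~~~~~~
~~+~~~
~+~+~~
gen 7: ++~++~
~~~~~~
~~~~~~
~~~~~~
~~+~~~
++~++~

1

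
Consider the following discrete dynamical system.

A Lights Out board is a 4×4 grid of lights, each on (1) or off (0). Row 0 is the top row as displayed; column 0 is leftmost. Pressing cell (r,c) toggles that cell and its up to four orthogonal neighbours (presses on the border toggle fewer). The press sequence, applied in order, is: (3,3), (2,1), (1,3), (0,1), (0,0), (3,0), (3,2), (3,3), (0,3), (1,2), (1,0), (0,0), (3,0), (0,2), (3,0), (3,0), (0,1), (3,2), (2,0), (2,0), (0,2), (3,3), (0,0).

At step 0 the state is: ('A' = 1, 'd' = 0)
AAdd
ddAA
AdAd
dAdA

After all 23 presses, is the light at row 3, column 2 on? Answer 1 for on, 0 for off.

[0] AAdd
ddAA
AdAd
dAdA
[1] AAdd
ddAA
AdAA
dAAd
[2] AAdd
dAAA
dAdA
ddAd
[3] AAdA
dAdd
dAdd
ddAd
[4] ddAA
dddd
dAdd
ddAd
[5] AAAA
Addd
dAdd
ddAd
[6] AAAA
Addd
AAdd
AAAd
[7] AAAA
Addd
AAAd
AddA
[8] AAAA
Addd
AAAA
AdAd
[9] AAdd
AddA
AAAA
AdAd
[10] AAAd
AAAd
AAdA
AdAd
[11] dAAd
ddAd
dAdA
AdAd
[12] AdAd
AdAd
dAdA
AdAd
[13] AdAd
AdAd
AAdA
dAAd
[14] AAdA
Addd
AAdA
dAAd
[15] AAdA
Addd
dAdA
AdAd
[16] AAdA
Addd
AAdA
dAAd
[17] ddAA
AAdd
AAdA
dAAd
[18] ddAA
AAdd
AAAA
dddA
[19] ddAA
dAdd
ddAA
AddA
[20] ddAA
AAdd
AAAA
dddA
[21] dAdd
AAAd
AAAA
dddA
[22] dAdd
AAAd
AAAd
ddAd
[23] Addd
dAAd
AAAd
ddAd

1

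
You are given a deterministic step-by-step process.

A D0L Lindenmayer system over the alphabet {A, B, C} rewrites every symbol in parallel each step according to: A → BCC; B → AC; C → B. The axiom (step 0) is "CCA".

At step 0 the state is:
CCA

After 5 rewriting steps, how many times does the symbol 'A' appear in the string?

10

gen 0: CCA
gen 1: BBBCC
gen 2: ACACACBB
gen 3: BCCBBCCBBCCBACAC
gen 4: ACBBACACBBACACBBACBCCBBCCB
gen 5: BCCBACACBCCBBCCBACACBCCBBCCBACACBCCBACBBACACBBAC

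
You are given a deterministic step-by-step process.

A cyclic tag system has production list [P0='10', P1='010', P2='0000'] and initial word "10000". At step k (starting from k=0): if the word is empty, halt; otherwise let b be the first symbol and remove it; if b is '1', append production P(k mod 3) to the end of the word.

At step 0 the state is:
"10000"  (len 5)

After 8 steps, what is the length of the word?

3

gen 0: "10000"  (len 5)
gen 1: "000010"  (len 6)
gen 2: "00010"  (len 5)
gen 3: "0010"  (len 4)
gen 4: "010"  (len 3)
gen 5: "10"  (len 2)
gen 6: "00000"  (len 5)
gen 7: "0000"  (len 4)
gen 8: "000"  (len 3)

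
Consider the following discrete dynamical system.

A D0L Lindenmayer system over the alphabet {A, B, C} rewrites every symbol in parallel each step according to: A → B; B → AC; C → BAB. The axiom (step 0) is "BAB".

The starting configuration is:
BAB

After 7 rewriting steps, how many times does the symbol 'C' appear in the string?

t=0: BAB
t=1: ACBAC
t=2: BBABACBBAB
t=3: ACACBACBBABACACBAC
t=4: BBABBBABACBBABACACBACBBABBBABACBBAB
t=5: ACACBACACACBACBBABACACBACBBABBBABACBBABACACBACACACBACBBABACACBAC
t=6: BBABBBABACBBABBBABBBABACBBABACACBACBBABBBABACBBABACACBACAC…ABACACBACBBABBBABACBBABBBABBBABACBBABACACBACBBABBBABACBBAB  (len 123)
t=7: ACACBACACACBACBBABACACBACACACBACACACBACBBABACACBACBBABBBAB…CACACBACBBABACACBACBBABBBABACBBABACACBACACACBACBBABACACBAC  (len 227)

62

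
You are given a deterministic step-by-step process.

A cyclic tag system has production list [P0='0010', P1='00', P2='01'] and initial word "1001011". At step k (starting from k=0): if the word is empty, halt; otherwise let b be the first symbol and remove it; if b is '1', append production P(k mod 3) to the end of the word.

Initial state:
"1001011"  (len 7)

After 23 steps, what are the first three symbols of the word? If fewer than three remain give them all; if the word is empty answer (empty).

100

gen 0: "1001011"  (len 7)
gen 1: "0010110010"  (len 10)
gen 2: "010110010"  (len 9)
gen 3: "10110010"  (len 8)
gen 4: "01100100010"  (len 11)
gen 5: "1100100010"  (len 10)
gen 6: "10010001001"  (len 11)
gen 7: "00100010010010"  (len 14)
gen 8: "0100010010010"  (len 13)
gen 9: "100010010010"  (len 12)
gen 10: "000100100100010"  (len 15)
gen 11: "00100100100010"  (len 14)
gen 12: "0100100100010"  (len 13)
gen 13: "100100100010"  (len 12)
gen 14: "0010010001000"  (len 13)
gen 15: "010010001000"  (len 12)
gen 16: "10010001000"  (len 11)
gen 17: "001000100000"  (len 12)
gen 18: "01000100000"  (len 11)
gen 19: "1000100000"  (len 10)
gen 20: "00010000000"  (len 11)
gen 21: "0010000000"  (len 10)
gen 22: "010000000"  (len 9)
gen 23: "10000000"  (len 8)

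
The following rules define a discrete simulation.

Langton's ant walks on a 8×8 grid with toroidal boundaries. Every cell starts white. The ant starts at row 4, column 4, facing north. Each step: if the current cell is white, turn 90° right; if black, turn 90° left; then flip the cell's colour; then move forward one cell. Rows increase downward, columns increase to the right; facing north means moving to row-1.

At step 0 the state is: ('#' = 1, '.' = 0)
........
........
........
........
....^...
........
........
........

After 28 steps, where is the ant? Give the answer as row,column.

[0] ........
........
........
........
....^...
........
........
........
[1] ........
........
........
........
....#>..
........
........
........
[2] ........
........
........
........
....##..
.....v..
........
........
[3] ........
........
........
........
....##..
....<#..
........
........
[4] ........
........
........
........
....^#..
....##..
........
........
[5] ........
........
........
........
...<.#..
....##..
........
........
[6] ........
........
........
...^....
...#.#..
....##..
........
........
[7] ........
........
........
...#>...
...#.#..
....##..
........
........
[8] ........
........
........
...##...
...#v#..
....##..
........
........
[9] ........
........
........
...##...
...<##..
....##..
........
........
[10] ........
........
........
...##...
....##..
...v##..
........
........
[11] ........
........
........
...##...
....##..
..<###..
........
........
[12] ........
........
........
...##...
..^.##..
..####..
........
........
[13] ........
........
........
...##...
..#>##..
..####..
........
........
[14] ........
........
........
...##...
..####..
..#v##..
........
........
[15] ........
........
........
...##...
..####..
..#.>#..
........
........
[16] ........
........
........
...##...
..##^#..
..#..#..
........
........
[17] ........
........
........
...##...
..#<.#..
..#..#..
........
........
[18] ........
........
........
...##...
..#..#..
..#v.#..
........
........
[19] ........
........
........
...##...
..#..#..
..<#.#..
........
........
[20] ........
........
........
...##...
..#..#..
...#.#..
..v.....
........
[21] ........
........
........
...##...
..#..#..
...#.#..
.<#.....
........
[22] ........
........
........
...##...
..#..#..
.^.#.#..
.##.....
........
[23] ........
........
........
...##...
..#..#..
.#>#.#..
.##.....
........
[24] ........
........
........
...##...
..#..#..
.###.#..
.#v.....
........
[25] ........
........
........
...##...
..#..#..
.###.#..
.#.>....
........
[26] ........
........
........
...##...
..#..#..
.###.#..
.#.#....
...v....
[27] ........
........
........
...##...
..#..#..
.###.#..
.#.#....
..<#....
[28] ........
........
........
...##...
..#..#..
.###.#..
.#^#....
..##....

6,2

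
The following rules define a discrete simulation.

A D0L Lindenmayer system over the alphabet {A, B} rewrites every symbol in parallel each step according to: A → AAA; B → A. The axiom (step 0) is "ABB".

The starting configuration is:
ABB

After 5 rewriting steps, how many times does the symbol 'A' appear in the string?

405

t=0: ABB
t=1: AAAAA
t=2: AAAAAAAAAAAAAAA
t=3: AAAAAAAAAAAAAAAAAAAAAAAAAAAAAAAAAAAAAAAAAAAAA
t=4: AAAAAAAAAAAAAAAAAAAAAAAAAAAAAAAAAAAAAAAAAAAAAAAAAAAAAAAAAA…AAAAAAAAAAAAAAAAAAAAAAAAAAAAAAAAAAAAAAAAAAAAAAAAAAAAAAAAAA  (len 135)
t=5: AAAAAAAAAAAAAAAAAAAAAAAAAAAAAAAAAAAAAAAAAAAAAAAAAAAAAAAAAA…AAAAAAAAAAAAAAAAAAAAAAAAAAAAAAAAAAAAAAAAAAAAAAAAAAAAAAAAAA  (len 405)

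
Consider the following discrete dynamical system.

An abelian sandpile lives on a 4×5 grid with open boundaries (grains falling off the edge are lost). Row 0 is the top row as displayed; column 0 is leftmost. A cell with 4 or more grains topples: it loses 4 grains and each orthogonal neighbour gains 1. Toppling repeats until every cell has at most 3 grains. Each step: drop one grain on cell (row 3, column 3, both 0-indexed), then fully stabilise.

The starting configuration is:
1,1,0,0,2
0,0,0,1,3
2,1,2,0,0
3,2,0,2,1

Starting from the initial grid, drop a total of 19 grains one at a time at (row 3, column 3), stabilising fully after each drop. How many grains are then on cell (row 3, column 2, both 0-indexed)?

3

step 0: 1,1,0,0,2
0,0,0,1,3
2,1,2,0,0
3,2,0,2,1
step 1: 1,1,0,0,2
0,0,0,1,3
2,1,2,0,0
3,2,0,3,1
step 2: 1,1,0,0,2
0,0,0,1,3
2,1,2,1,0
3,2,1,0,2
step 3: 1,1,0,0,2
0,0,0,1,3
2,1,2,1,0
3,2,1,1,2
step 4: 1,1,0,0,2
0,0,0,1,3
2,1,2,1,0
3,2,1,2,2
step 5: 1,1,0,0,2
0,0,0,1,3
2,1,2,1,0
3,2,1,3,2
step 6: 1,1,0,0,2
0,0,0,1,3
2,1,2,2,0
3,2,2,0,3
step 7: 1,1,0,0,2
0,0,0,1,3
2,1,2,2,0
3,2,2,1,3
step 8: 1,1,0,0,2
0,0,0,1,3
2,1,2,2,0
3,2,2,2,3
step 9: 1,1,0,0,2
0,0,0,1,3
2,1,2,2,0
3,2,2,3,3
step 10: 1,1,0,0,2
0,0,0,1,3
2,1,2,3,1
3,2,3,1,0
step 11: 1,1,0,0,2
0,0,0,1,3
2,1,2,3,1
3,2,3,2,0
step 12: 1,1,0,0,2
0,0,0,1,3
2,1,2,3,1
3,2,3,3,0
step 13: 1,1,0,0,2
0,0,1,2,3
2,2,0,1,2
3,3,1,2,1
step 14: 1,1,0,0,2
0,0,1,2,3
2,2,0,1,2
3,3,1,3,1
step 15: 1,1,0,0,2
0,0,1,2,3
2,2,0,2,2
3,3,2,0,2
step 16: 1,1,0,0,2
0,0,1,2,3
2,2,0,2,2
3,3,2,1,2
step 17: 1,1,0,0,2
0,0,1,2,3
2,2,0,2,2
3,3,2,2,2
step 18: 1,1,0,0,2
0,0,1,2,3
2,2,0,2,2
3,3,2,3,2
step 19: 1,1,0,0,2
0,0,1,2,3
2,2,0,3,2
3,3,3,0,3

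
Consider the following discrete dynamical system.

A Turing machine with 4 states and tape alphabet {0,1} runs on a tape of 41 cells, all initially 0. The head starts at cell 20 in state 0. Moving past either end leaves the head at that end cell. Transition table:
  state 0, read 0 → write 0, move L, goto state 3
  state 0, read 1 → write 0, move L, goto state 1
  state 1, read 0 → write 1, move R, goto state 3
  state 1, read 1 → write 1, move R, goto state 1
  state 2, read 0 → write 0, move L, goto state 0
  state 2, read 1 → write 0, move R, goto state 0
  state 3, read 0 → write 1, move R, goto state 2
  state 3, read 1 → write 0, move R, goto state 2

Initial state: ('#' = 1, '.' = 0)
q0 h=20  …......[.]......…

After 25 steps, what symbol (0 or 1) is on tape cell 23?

0

gen 0: q0 h=20  …......[.]......…
gen 1: q3 h=19  …......[.]......…
gen 2: q2 h=20  ….....#[.]......…
gen 3: q0 h=19  …......[#]......…
gen 4: q1 h=18  …......[.]......…
gen 5: q3 h=19  ….....#[.]......…
gen 6: q2 h=20  …....##[.]......…
gen 7: q0 h=19  ….....#[#]......…
gen 8: q1 h=18  …......[#]......…
gen 9: q1 h=19  ….....#[.]......…
gen 10: q3 h=20  …....##[.]......…
gen 11: q2 h=21  …...###[.]......…
gen 12: q0 h=20  …....##[#]......…
gen 13: q1 h=19  ….....#[#]......…
gen 14: q1 h=20  …....##[.]......…
gen 15: q3 h=21  …...###[.]......…
gen 16: q2 h=22  …..####[.]......…
gen 17: q0 h=21  …...###[#]......…
gen 18: q1 h=20  …....##[#]......…
gen 19: q1 h=21  …...###[.]......…
gen 20: q3 h=22  …..####[.]......…
gen 21: q2 h=23  ….#####[.]......…
gen 22: q0 h=22  …..####[#]......…
gen 23: q1 h=21  …...###[#]......…
gen 24: q1 h=22  …..####[.]......…
gen 25: q3 h=23  ….#####[.]......…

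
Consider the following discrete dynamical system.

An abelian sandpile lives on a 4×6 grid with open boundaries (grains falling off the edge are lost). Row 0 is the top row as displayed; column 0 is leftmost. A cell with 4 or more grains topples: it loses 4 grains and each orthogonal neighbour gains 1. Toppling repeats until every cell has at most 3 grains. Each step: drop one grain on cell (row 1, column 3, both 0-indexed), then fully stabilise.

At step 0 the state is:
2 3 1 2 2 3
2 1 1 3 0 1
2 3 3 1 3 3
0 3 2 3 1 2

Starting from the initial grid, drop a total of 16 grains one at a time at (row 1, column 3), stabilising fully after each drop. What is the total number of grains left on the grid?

step 0: 2 3 1 2 2 3
2 1 1 3 0 1
2 3 3 1 3 3
0 3 2 3 1 2
step 1: 2 3 1 3 2 3
2 1 2 0 1 1
2 3 3 2 3 3
0 3 2 3 1 2
step 2: 2 3 1 3 2 3
2 1 2 1 1 1
2 3 3 2 3 3
0 3 2 3 1 2
step 3: 2 3 1 3 2 3
2 1 2 2 1 1
2 3 3 2 3 3
0 3 2 3 1 2
step 4: 2 3 1 3 2 3
2 1 2 3 1 1
2 3 3 2 3 3
0 3 2 3 1 2
step 5: 2 3 2 0 3 3
2 1 3 1 2 1
2 3 3 3 3 3
0 3 2 3 1 2
step 6: 2 3 2 0 3 3
2 1 3 2 2 1
2 3 3 3 3 3
0 3 2 3 1 2
step 7: 2 3 2 0 3 3
2 1 3 3 2 1
2 3 3 3 3 3
0 3 2 3 1 2
step 8: 2 3 3 2 1 1
2 3 1 3 2 0
3 1 3 3 2 1
1 1 1 1 3 3
step 9: 2 3 3 3 1 1
2 3 3 1 3 0
3 2 0 1 3 1
1 1 2 2 3 3
step 10: 2 3 3 3 1 1
2 3 3 2 3 0
3 2 0 1 3 1
1 1 2 2 3 3
step 11: 2 3 3 3 1 1
2 3 3 3 3 0
3 2 0 1 3 1
1 1 2 2 3 3
step 12: 3 1 2 1 3 1
3 1 2 3 1 1
3 3 1 3 1 3
1 1 2 3 1 0
step 13: 3 1 2 2 3 1
3 1 3 1 2 1
3 3 2 1 2 3
1 1 3 0 2 0
step 14: 3 1 2 2 3 1
3 1 3 2 2 1
3 3 2 1 2 3
1 1 3 0 2 0
step 15: 3 1 2 2 3 1
3 1 3 3 2 1
3 3 2 1 2 3
1 1 3 0 2 0
step 16: 3 1 3 3 3 1
3 2 0 1 3 1
3 3 3 2 2 3
1 1 3 0 2 0

47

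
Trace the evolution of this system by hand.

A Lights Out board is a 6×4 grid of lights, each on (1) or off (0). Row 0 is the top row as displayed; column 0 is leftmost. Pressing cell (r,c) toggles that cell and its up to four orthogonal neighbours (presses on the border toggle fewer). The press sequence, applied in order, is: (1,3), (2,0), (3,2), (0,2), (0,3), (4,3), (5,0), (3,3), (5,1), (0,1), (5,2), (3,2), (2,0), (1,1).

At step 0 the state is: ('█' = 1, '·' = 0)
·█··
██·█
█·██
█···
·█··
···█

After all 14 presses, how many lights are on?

step 0: ·█··
██·█
█·██
█···
·█··
···█
step 1: ·█·█
███·
█·█·
█···
·█··
···█
step 2: ·█·█
·██·
·██·
····
·█··
···█
step 3: ·█·█
·██·
·█··
·███
·██·
···█
step 4: ··█·
·█··
·█··
·███
·██·
···█
step 5: ···█
·█·█
·█··
·███
·██·
···█
step 6: ···█
·█·█
·█··
·██·
·█·█
····
step 7: ···█
·█·█
·█··
·██·
██·█
██··
step 8: ···█
·█·█
·█·█
·█·█
██··
██··
step 9: ···█
·█·█
·█·█
·█·█
█···
··█·
step 10: ████
···█
·█·█
·█·█
█···
··█·
step 11: ████
···█
·█·█
·█·█
█·█·
·█·█
step 12: ████
···█
·███
··█·
█···
·█·█
step 13: ████
█··█
█·██
█·█·
█···
·█·█
step 14: █·██
·███
████
█·█·
█···
·█·█

15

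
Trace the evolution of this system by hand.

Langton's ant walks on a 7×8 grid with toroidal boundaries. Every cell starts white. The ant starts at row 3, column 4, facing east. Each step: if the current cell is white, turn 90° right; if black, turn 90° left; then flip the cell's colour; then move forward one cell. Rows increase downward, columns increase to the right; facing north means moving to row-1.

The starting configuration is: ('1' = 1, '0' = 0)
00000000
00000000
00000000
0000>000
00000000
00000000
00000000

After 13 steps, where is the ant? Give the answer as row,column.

2,4

[0] 00000000
00000000
00000000
0000>000
00000000
00000000
00000000
[1] 00000000
00000000
00000000
00001000
0000v000
00000000
00000000
[2] 00000000
00000000
00000000
00001000
000<1000
00000000
00000000
[3] 00000000
00000000
00000000
000^1000
00011000
00000000
00000000
[4] 00000000
00000000
00000000
0001>000
00011000
00000000
00000000
[5] 00000000
00000000
0000^000
00010000
00011000
00000000
00000000
[6] 00000000
00000000
00001>00
00010000
00011000
00000000
00000000
[7] 00000000
00000000
00001100
00010v00
00011000
00000000
00000000
[8] 00000000
00000000
00001100
0001<100
00011000
00000000
00000000
[9] 00000000
00000000
0000^100
00011100
00011000
00000000
00000000
[10] 00000000
00000000
000<0100
00011100
00011000
00000000
00000000
[11] 00000000
000^0000
00010100
00011100
00011000
00000000
00000000
[12] 00000000
0001>000
00010100
00011100
00011000
00000000
00000000
[13] 00000000
00011000
0001v100
00011100
00011000
00000000
00000000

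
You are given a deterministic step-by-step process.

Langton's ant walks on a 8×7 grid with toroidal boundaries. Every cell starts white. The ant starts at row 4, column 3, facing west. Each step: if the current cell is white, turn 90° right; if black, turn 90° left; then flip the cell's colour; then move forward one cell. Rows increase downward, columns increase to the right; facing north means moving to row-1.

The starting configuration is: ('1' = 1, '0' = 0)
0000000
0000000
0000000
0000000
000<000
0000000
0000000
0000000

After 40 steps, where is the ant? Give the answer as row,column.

[0] 0000000
0000000
0000000
0000000
000<000
0000000
0000000
0000000
[1] 0000000
0000000
0000000
000^000
0001000
0000000
0000000
0000000
[2] 0000000
0000000
0000000
0001>00
0001000
0000000
0000000
0000000
[3] 0000000
0000000
0000000
0001100
0001v00
0000000
0000000
0000000
[4] 0000000
0000000
0000000
0001100
000<100
0000000
0000000
0000000
[5] 0000000
0000000
0000000
0001100
0000100
000v000
0000000
0000000
[6] 0000000
0000000
0000000
0001100
0000100
00<1000
0000000
0000000
[7] 0000000
0000000
0000000
0001100
00^0100
0011000
0000000
0000000
[8] 0000000
0000000
0000000
0001100
001>100
0011000
0000000
0000000
[9] 0000000
0000000
0000000
0001100
0011100
001v000
0000000
0000000
[10] 0000000
0000000
0000000
0001100
0011100
0010>00
0000000
0000000
[11] 0000000
0000000
0000000
0001100
0011100
0010100
0000v00
0000000
[12] 0000000
0000000
0000000
0001100
0011100
0010100
000<100
0000000
[13] 0000000
0000000
0000000
0001100
0011100
001^100
0001100
0000000
[14] 0000000
0000000
0000000
0001100
0011100
0011>00
0001100
0000000
[15] 0000000
0000000
0000000
0001100
0011^00
0011000
0001100
0000000
[16] 0000000
0000000
0000000
0001100
001<000
0011000
0001100
0000000
[17] 0000000
0000000
0000000
0001100
0010000
001v000
0001100
0000000
[18] 0000000
0000000
0000000
0001100
0010000
0010>00
0001100
0000000
[19] 0000000
0000000
0000000
0001100
0010000
0010100
0001v00
0000000
[20] 0000000
0000000
0000000
0001100
0010000
0010100
00010>0
0000000
[21] 0000000
0000000
0000000
0001100
0010000
0010100
0001010
00000v0
[22] 0000000
0000000
0000000
0001100
0010000
0010100
0001010
0000<10
[23] 0000000
0000000
0000000
0001100
0010000
0010100
0001^10
0000110
[24] 0000000
0000000
0000000
0001100
0010000
0010100
00011>0
0000110
[25] 0000000
0000000
0000000
0001100
0010000
00101^0
0001100
0000110
[26] 0000000
0000000
0000000
0001100
0010000
001011>
0001100
0000110
[27] 0000000
0000000
0000000
0001100
0010000
0010111
000110v
0000110
[28] 0000000
0000000
0000000
0001100
0010000
0010111
00011<1
0000110
[29] 0000000
0000000
0000000
0001100
0010000
00101^1
0001111
0000110
[30] 0000000
0000000
0000000
0001100
0010000
0010<01
0001111
0000110
[31] 0000000
0000000
0000000
0001100
0010000
0010001
0001v11
0000110
[32] 0000000
0000000
0000000
0001100
0010000
0010001
00010>1
0000110
[33] 0000000
0000000
0000000
0001100
0010000
00100^1
0001001
0000110
[34] 0000000
0000000
0000000
0001100
0010000
001001>
0001001
0000110
[35] 0000000
0000000
0000000
0001100
001000^
0010010
0001001
0000110
[36] 0000000
0000000
0000000
0001100
>010001
0010010
0001001
0000110
[37] 0000000
0000000
0000000
0001100
1010001
v010010
0001001
0000110
[38] 0000000
0000000
0000000
0001100
1010001
101001<
0001001
0000110
[39] 0000000
0000000
0000000
0001100
101000^
1010011
0001001
0000110
[40] 0000000
0000000
0000000
0001100
10100<0
1010011
0001001
0000110

4,5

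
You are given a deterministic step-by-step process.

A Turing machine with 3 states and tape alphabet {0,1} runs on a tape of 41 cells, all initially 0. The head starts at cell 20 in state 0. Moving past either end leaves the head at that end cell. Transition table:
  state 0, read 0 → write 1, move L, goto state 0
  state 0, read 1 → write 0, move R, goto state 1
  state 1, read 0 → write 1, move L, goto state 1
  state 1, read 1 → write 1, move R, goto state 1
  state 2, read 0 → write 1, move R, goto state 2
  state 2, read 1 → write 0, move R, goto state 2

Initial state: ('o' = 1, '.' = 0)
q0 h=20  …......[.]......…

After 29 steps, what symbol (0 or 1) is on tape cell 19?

1

k=0  q0 h=20  …......[.]......…
k=1  q0 h=19  …......[.]o.....…
k=2  q0 h=18  …......[.]oo....…
k=3  q0 h=17  …......[.]ooo...…
k=4  q0 h=16  …......[.]oooo..…
k=5  q0 h=15  …......[.]ooooo.…
k=6  q0 h=14  …......[.]oooooo…
k=7  q0 h=13  …......[.]oooooo…
k=8  q0 h=12  …......[.]oooooo…
k=9  q0 h=11  …......[.]oooooo…
k=10  q0 h=10  …......[.]oooooo…
k=11  q0 h= 9  …......[.]oooooo…
k=12  q0 h= 8  …......[.]oooooo…
k=13  q0 h= 7  …......[.]oooooo…
k=14  q0 h= 6  |......[.]oooooo…
k=15  q0 h= 5  |.....[.]oooooo…
k=16  q0 h= 4  |....[.]oooooo…
k=17  q0 h= 3  |...[.]oooooo…
k=18  q0 h= 2  |..[.]oooooo…
k=19  q0 h= 1  |.[.]oooooo…
k=20  q0 h= 0  |[.]oooooo…
k=21  q0 h= 0  |[o]oooooo…
k=22  q1 h= 1  |.[o]oooooo…
k=23  q1 h= 2  |.o[o]oooooo…
k=24  q1 h= 3  |.oo[o]oooooo…
k=25  q1 h= 4  |.ooo[o]oooooo…
k=26  q1 h= 5  |.oooo[o]oooooo…
k=27  q1 h= 6  |.ooooo[o]oooooo…
k=28  q1 h= 7  …oooooo[o]oooooo…
k=29  q1 h= 8  …oooooo[o]oooooo…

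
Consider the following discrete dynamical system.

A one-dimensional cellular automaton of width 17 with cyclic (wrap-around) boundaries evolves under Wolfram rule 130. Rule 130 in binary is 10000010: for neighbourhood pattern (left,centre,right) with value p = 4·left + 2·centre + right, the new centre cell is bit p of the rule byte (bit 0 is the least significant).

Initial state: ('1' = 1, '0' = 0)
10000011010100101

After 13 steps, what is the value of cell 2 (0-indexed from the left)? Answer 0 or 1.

k=0  10000011010100101
k=1  00000100000001000
k=2  00001000000010000
k=3  00010000000100000
k=4  00100000001000000
k=5  01000000010000000
k=6  10000000100000000
k=7  00000001000000001
k=8  00000010000000010
k=9  00000100000000100
k=10  00001000000001000
k=11  00010000000010000
k=12  00100000000100000
k=13  01000000001000000

0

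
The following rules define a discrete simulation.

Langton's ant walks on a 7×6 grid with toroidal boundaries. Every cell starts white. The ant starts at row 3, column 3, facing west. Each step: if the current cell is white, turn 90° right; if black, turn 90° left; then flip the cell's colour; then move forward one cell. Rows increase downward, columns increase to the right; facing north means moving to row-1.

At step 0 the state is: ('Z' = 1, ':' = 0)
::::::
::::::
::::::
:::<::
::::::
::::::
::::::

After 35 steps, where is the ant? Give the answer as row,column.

3,0

gen 0: ::::::
::::::
::::::
:::<::
::::::
::::::
::::::
gen 1: ::::::
::::::
:::^::
:::Z::
::::::
::::::
::::::
gen 2: ::::::
::::::
:::Z>:
:::Z::
::::::
::::::
::::::
gen 3: ::::::
::::::
:::ZZ:
:::Zv:
::::::
::::::
::::::
gen 4: ::::::
::::::
:::ZZ:
:::<Z:
::::::
::::::
::::::
gen 5: ::::::
::::::
:::ZZ:
::::Z:
:::v::
::::::
::::::
gen 6: ::::::
::::::
:::ZZ:
::::Z:
::<Z::
::::::
::::::
gen 7: ::::::
::::::
:::ZZ:
::^:Z:
::ZZ::
::::::
::::::
gen 8: ::::::
::::::
:::ZZ:
::Z>Z:
::ZZ::
::::::
::::::
gen 9: ::::::
::::::
:::ZZ:
::ZZZ:
::Zv::
::::::
::::::
gen 10: ::::::
::::::
:::ZZ:
::ZZZ:
::Z:>:
::::::
::::::
gen 11: ::::::
::::::
:::ZZ:
::ZZZ:
::Z:Z:
::::v:
::::::
gen 12: ::::::
::::::
:::ZZ:
::ZZZ:
::Z:Z:
:::<Z:
::::::
gen 13: ::::::
::::::
:::ZZ:
::ZZZ:
::Z^Z:
:::ZZ:
::::::
gen 14: ::::::
::::::
:::ZZ:
::ZZZ:
::ZZ>:
:::ZZ:
::::::
gen 15: ::::::
::::::
:::ZZ:
::ZZ^:
::ZZ::
:::ZZ:
::::::
gen 16: ::::::
::::::
:::ZZ:
::Z<::
::ZZ::
:::ZZ:
::::::
gen 17: ::::::
::::::
:::ZZ:
::Z:::
::Zv::
:::ZZ:
::::::
gen 18: ::::::
::::::
:::ZZ:
::Z:::
::Z:>:
:::ZZ:
::::::
gen 19: ::::::
::::::
:::ZZ:
::Z:::
::Z:Z:
:::Zv:
::::::
gen 20: ::::::
::::::
:::ZZ:
::Z:::
::Z:Z:
:::Z:>
::::::
gen 21: ::::::
::::::
:::ZZ:
::Z:::
::Z:Z:
:::Z:Z
:::::v
gen 22: ::::::
::::::
:::ZZ:
::Z:::
::Z:Z:
:::Z:Z
::::<Z
gen 23: ::::::
::::::
:::ZZ:
::Z:::
::Z:Z:
:::Z^Z
::::ZZ
gen 24: ::::::
::::::
:::ZZ:
::Z:::
::Z:Z:
:::ZZ>
::::ZZ
gen 25: ::::::
::::::
:::ZZ:
::Z:::
::Z:Z^
:::ZZ:
::::ZZ
gen 26: ::::::
::::::
:::ZZ:
::Z:::
>:Z:ZZ
:::ZZ:
::::ZZ
gen 27: ::::::
::::::
:::ZZ:
::Z:::
Z:Z:ZZ
v::ZZ:
::::ZZ
gen 28: ::::::
::::::
:::ZZ:
::Z:::
Z:Z:ZZ
Z::ZZ<
::::ZZ
gen 29: ::::::
::::::
:::ZZ:
::Z:::
Z:Z:Z^
Z::ZZZ
::::ZZ
gen 30: ::::::
::::::
:::ZZ:
::Z:::
Z:Z:<:
Z::ZZZ
::::ZZ
gen 31: ::::::
::::::
:::ZZ:
::Z:::
Z:Z:::
Z::ZvZ
::::ZZ
gen 32: ::::::
::::::
:::ZZ:
::Z:::
Z:Z:::
Z::Z:>
::::ZZ
gen 33: ::::::
::::::
:::ZZ:
::Z:::
Z:Z::^
Z::Z::
::::ZZ
gen 34: ::::::
::::::
:::ZZ:
::Z:::
>:Z::Z
Z::Z::
::::ZZ
gen 35: ::::::
::::::
:::ZZ:
^:Z:::
::Z::Z
Z::Z::
::::ZZ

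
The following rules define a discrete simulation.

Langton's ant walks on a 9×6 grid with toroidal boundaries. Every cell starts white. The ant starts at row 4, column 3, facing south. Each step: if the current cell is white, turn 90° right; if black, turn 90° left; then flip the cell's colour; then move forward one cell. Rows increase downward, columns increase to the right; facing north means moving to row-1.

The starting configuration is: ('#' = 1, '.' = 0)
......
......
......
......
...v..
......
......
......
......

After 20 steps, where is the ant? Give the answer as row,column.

k=0  ......
......
......
......
...v..
......
......
......
......
k=1  ......
......
......
......
..<#..
......
......
......
......
k=2  ......
......
......
..^...
..##..
......
......
......
......
k=3  ......
......
......
..#>..
..##..
......
......
......
......
k=4  ......
......
......
..##..
..#v..
......
......
......
......
k=5  ......
......
......
..##..
..#.>.
......
......
......
......
k=6  ......
......
......
..##..
..#.#.
....v.
......
......
......
k=7  ......
......
......
..##..
..#.#.
...<#.
......
......
......
k=8  ......
......
......
..##..
..#^#.
...##.
......
......
......
k=9  ......
......
......
..##..
..##>.
...##.
......
......
......
k=10  ......
......
......
..##^.
..##..
...##.
......
......
......
k=11  ......
......
......
..###>
..##..
...##.
......
......
......
k=12  ......
......
......
..####
..##.v
...##.
......
......
......
k=13  ......
......
......
..####
..##<#
...##.
......
......
......
k=14  ......
......
......
..##^#
..####
...##.
......
......
......
k=15  ......
......
......
..#<.#
..####
...##.
......
......
......
k=16  ......
......
......
..#..#
..#v##
...##.
......
......
......
k=17  ......
......
......
..#..#
..#.>#
...##.
......
......
......
k=18  ......
......
......
..#.^#
..#..#
...##.
......
......
......
k=19  ......
......
......
..#.#>
..#..#
...##.
......
......
......
k=20  ......
......
.....^
..#.#.
..#..#
...##.
......
......
......

2,5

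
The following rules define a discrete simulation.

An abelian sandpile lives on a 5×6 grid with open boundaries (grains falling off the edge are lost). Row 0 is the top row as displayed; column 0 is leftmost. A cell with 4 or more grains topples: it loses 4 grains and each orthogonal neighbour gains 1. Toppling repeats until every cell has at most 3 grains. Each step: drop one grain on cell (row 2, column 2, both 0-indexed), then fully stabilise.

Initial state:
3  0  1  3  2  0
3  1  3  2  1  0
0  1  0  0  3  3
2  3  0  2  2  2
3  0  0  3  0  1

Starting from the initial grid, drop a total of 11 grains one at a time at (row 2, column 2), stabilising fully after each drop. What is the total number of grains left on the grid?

k=0  3  0  1  3  2  0
3  1  3  2  1  0
0  1  0  0  3  3
2  3  0  2  2  2
3  0  0  3  0  1
k=1  3  0  1  3  2  0
3  1  3  2  1  0
0  1  1  0  3  3
2  3  0  2  2  2
3  0  0  3  0  1
k=2  3  0  1  3  2  0
3  1  3  2  1  0
0  1  2  0  3  3
2  3  0  2  2  2
3  0  0  3  0  1
k=3  3  0  1  3  2  0
3  1  3  2  1  0
0  1  3  0  3  3
2  3  0  2  2  2
3  0  0  3  0  1
k=4  3  0  2  3  2  0
3  2  0  3  1  0
0  2  1  1  3  3
2  3  1  2  2  2
3  0  0  3  0  1
k=5  3  0  2  3  2  0
3  2  0  3  1  0
0  2  2  1  3  3
2  3  1  2  2  2
3  0  0  3  0  1
k=6  3  0  2  3  2  0
3  2  0  3  1  0
0  2  3  1  3  3
2  3  1  2  2  2
3  0  0  3  0  1
k=7  3  0  2  3  2  0
3  2  1  3  1  0
0  3  0  2  3  3
2  3  2  2  2  2
3  0  0  3  0  1
k=8  3  0  2  3  2  0
3  2  1  3  1  0
0  3  1  2  3  3
2  3  2  2  2  2
3  0  0  3  0  1
k=9  3  0  2  3  2  0
3  2  1  3  1  0
0  3  2  2  3  3
2  3  2  2  2  2
3  0  0  3  0  1
k=10  3  0  2  3  2  0
3  2  1  3  1  0
0  3  3  2  3  3
2  3  2  2  2  2
3  0  0  3  0  1
k=11  3  0  2  3  2  0
3  3  2  3  1  0
1  1  2  3  3  3
3  1  0  3  2  2
3  1  1  3  0  1

55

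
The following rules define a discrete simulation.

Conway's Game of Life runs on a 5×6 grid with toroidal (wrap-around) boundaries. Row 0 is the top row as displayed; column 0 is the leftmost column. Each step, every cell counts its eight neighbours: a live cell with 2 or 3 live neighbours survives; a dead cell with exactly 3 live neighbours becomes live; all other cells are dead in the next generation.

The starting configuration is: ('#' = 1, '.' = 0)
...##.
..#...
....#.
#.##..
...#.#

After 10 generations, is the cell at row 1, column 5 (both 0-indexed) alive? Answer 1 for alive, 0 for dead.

1

step 0: ...##.
..#...
....#.
#.##..
...#.#
step 1: ..###.
....#.
.##...
..##.#
.....#
step 2: ...###
.#..#.
.##.#.
#####.
.....#
step 3: #..#.#
##....
....#.
#...#.
.#....
step 4: ..#..#
##..#.
##....
.....#
.#..#.
step 5: ..####
..#...
.#....
.#...#
#...##
step 6: ###...
.##.#.
###...
.#..##
.##...
step 7: #.....
.....#
....#.
...#.#
...#.#
step 8: #...##
.....#
....##
...#.#
#....#
step 9: ....#.
......
#....#
......
......
step 10: ......
.....#
......
......
......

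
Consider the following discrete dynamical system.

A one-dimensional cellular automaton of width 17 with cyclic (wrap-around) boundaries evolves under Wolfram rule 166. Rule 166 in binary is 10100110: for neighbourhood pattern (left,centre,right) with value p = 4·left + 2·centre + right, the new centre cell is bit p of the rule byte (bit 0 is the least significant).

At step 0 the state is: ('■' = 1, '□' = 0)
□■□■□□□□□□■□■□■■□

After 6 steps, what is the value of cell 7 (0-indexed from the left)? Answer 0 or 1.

1

[0] □■□■□□□□□□■□■□■■□
[1] ■■■■□□□□□■■■■■□□□
[2] □■■□□□□□■□■■■□□□■
[3] ■□□□□□□■■■□■□□□■■
[4] □□□□□□■□■□■■□□■□■
[5] □□□□□■■■■■□□□■■■■
[6] □□□□■□■■■□□□■□■■□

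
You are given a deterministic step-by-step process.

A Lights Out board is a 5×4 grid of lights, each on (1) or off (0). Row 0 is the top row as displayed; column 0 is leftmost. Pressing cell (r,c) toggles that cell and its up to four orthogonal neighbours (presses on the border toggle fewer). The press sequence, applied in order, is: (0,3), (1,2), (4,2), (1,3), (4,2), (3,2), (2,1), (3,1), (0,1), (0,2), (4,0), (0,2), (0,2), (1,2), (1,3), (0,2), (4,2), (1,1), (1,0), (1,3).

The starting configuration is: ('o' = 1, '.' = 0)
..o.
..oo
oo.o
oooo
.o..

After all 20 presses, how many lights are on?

7

0) ..o.
..oo
oo.o
oooo
.o..
1) ...o
..o.
oo.o
oooo
.o..
2) ..oo
.o.o
oooo
oooo
.o..
3) ..oo
.o.o
oooo
oo.o
..oo
4) ..o.
.oo.
ooo.
oo.o
..oo
5) ..o.
.oo.
ooo.
oooo
.o..
6) ..o.
.oo.
oo..
o...
.oo.
7) ..o.
..o.
..o.
oo..
.oo.
8) ..o.
..o.
.oo.
..o.
..o.
9) oo..
.oo.
.oo.
..o.
..o.
10) o.oo
.o..
.oo.
..o.
..o.
11) o.oo
.o..
.oo.
o.o.
ooo.
12) oo..
.oo.
.oo.
o.o.
ooo.
13) o.oo
.o..
.oo.
o.o.
ooo.
14) o..o
..oo
.o..
o.o.
ooo.
15) o...
....
.o.o
o.o.
ooo.
16) oooo
..o.
.o.o
o.o.
ooo.
17) oooo
..o.
.o.o
o...
o..o
18) o.oo
oo..
...o
o...
o..o
19) ..oo
....
o..o
o...
o..o
20) ..o.
..oo
o...
o...
o..o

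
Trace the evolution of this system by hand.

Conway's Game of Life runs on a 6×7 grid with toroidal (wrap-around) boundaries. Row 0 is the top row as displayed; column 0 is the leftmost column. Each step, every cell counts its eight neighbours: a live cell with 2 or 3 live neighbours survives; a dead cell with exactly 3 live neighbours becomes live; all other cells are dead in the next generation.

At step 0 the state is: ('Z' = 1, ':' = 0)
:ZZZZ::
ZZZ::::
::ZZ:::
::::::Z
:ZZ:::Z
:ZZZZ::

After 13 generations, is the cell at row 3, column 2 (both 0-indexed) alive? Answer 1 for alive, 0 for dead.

1

t=0: :ZZZZ::
ZZZ::::
::ZZ:::
::::::Z
:ZZ:::Z
:ZZZZ::
t=1: ::::Z::
Z:::Z::
Z:ZZ:::
ZZ:Z:::
:Z:::Z:
::::ZZ:
t=2: :::ZZ::
:Z::Z::
Z:ZZZ:Z
Z::ZZ:Z
ZZZ::ZZ
::::ZZ:
t=3: :::Z:::
ZZ:::::
::Z:::Z
:::::::
:ZZ::::
ZZZ::::
t=4: :::::::
ZZZ::::
ZZ:::::
:ZZ::::
Z:Z::::
Z::Z:::
t=5: Z:Z::::
Z:Z::::
:::::::
::Z::::
Z:ZZ:::
:Z:::::
t=6: Z:Z::::
:::::::
:Z:::::
:ZZZ:::
::ZZ:::
Z::Z:::
t=7: :Z:::::
:Z:::::
:Z:::::
:Z:Z:::
::::Z::
:::Z:::
t=8: ::Z::::
ZZZ::::
ZZ:::::
::Z::::
::ZZZ::
:::::::
t=9: ::Z::::
Z:Z::::
Z::::::
::Z::::
::ZZ:::
::Z::::
t=10: ::ZZ:::
:::::::
:::::::
:ZZZ:::
:ZZZ:::
:ZZ::::
t=11: :ZZZ:::
:::::::
::Z::::
:Z:Z:::
Z::::::
:::::::
t=12: ::Z::::
:Z:Z:::
::Z::::
:ZZ::::
:::::::
:ZZ::::
t=13: :::Z:::
:Z:Z:::
:::Z:::
:ZZ::::
:::::::
:ZZ::::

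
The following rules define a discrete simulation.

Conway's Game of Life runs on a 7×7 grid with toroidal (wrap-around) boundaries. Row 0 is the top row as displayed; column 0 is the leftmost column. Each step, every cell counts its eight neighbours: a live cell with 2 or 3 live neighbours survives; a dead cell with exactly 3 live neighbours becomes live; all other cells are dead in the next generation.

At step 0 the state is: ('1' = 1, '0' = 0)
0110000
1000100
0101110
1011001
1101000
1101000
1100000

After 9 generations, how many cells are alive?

15

t=0: 0110000
1000100
0101110
1011001
1101000
1101000
1100000
t=1: 0010000
1000110
0100010
0000011
0001100
0000001
0000000
t=2: 0000000
0100111
1000000
0000011
0000101
0000000
0000000
t=3: 0000010
1000011
1000100
1000011
0000001
0000000
0000000
t=4: 0000010
1000110
0100100
1000010
1000011
0000000
0000000
t=5: 0000111
0000111
1100100
1100110
1000010
0000001
0000000
t=6: 0000101
0001000
0101000
0000110
1100110
0000001
0000001
t=7: 0000010
0011100
0011000
1111011
1000100
0000001
1000001
t=8: 0001111
0010100
1000011
1000011
0011100
0000011
1000011
t=9: 1001000
1000000
1100100
1101000
1001100
1001000
1000000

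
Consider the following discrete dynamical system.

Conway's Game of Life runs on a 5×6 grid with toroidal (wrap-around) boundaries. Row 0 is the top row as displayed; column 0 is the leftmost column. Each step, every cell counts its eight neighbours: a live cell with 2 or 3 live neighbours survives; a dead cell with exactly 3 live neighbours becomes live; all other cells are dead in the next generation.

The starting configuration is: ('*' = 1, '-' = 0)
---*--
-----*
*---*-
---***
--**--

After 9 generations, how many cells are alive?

k=0  ---*--
-----*
*---*-
---***
--**--
k=1  --***-
----**
*--*--
--*--*
--*---
k=2  --*-**
--*--*
*--*--
-***--
-**-*-
k=3  *-*-**
***--*
*--**-
*---*-
*---**
k=4  --*---
--*---
--***-
**----
------
k=5  ------
-**---
--**--
-***--
-*----
k=6  -**---
-***--
------
-*-*--
-*----
k=7  *--*--
-*-*--
-*-*--
--*---
**----
k=8  *-----
**-**-
-*-*--
*-*---
***---
k=9  ---*--
**-***
---***
*--*--
*-*--*

14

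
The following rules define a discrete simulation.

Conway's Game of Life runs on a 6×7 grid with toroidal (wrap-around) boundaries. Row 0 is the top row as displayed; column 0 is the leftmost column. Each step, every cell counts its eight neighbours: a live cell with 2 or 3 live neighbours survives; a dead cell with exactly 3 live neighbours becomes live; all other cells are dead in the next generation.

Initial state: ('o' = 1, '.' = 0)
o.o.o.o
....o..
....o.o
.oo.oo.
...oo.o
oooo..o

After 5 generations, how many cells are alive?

9

[0] o.o.o.o
....o..
....o.o
.oo.oo.
...oo.o
oooo..o
[1] ..o.o.o
o...o.o
....o..
o.o...o
......o
.......
[2] o..o..o
o...o.o
.o.o...
o....oo
o.....o
.....o.
[3] o...o..
.oooooo
.o..o..
.o...o.
o......
.....o.
[4] ooo....
.oo...o
.o....o
oo.....
......o
......o
[5] ..o...o
......o
......o
.o....o
......o
.o....o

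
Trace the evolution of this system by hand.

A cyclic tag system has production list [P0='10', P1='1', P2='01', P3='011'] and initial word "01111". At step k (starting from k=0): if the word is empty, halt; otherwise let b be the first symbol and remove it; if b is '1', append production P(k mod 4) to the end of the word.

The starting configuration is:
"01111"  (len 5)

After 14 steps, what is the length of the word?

[0] "01111"  (len 5)
[1] "1111"  (len 4)
[2] "1111"  (len 4)
[3] "11101"  (len 5)
[4] "1101011"  (len 7)
[5] "10101110"  (len 8)
[6] "01011101"  (len 8)
[7] "1011101"  (len 7)
[8] "011101011"  (len 9)
[9] "11101011"  (len 8)
[10] "11010111"  (len 8)
[11] "101011101"  (len 9)
[12] "01011101011"  (len 11)
[13] "1011101011"  (len 10)
[14] "0111010111"  (len 10)

10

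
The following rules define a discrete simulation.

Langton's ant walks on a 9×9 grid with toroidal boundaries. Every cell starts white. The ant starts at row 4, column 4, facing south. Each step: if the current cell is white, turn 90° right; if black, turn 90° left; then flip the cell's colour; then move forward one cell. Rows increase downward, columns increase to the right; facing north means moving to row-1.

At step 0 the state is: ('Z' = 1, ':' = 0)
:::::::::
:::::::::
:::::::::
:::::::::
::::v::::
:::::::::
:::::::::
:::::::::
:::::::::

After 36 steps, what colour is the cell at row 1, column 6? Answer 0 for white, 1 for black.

step 0: :::::::::
:::::::::
:::::::::
:::::::::
::::v::::
:::::::::
:::::::::
:::::::::
:::::::::
step 1: :::::::::
:::::::::
:::::::::
:::::::::
:::<Z::::
:::::::::
:::::::::
:::::::::
:::::::::
step 2: :::::::::
:::::::::
:::::::::
:::^:::::
:::ZZ::::
:::::::::
:::::::::
:::::::::
:::::::::
step 3: :::::::::
:::::::::
:::::::::
:::Z>::::
:::ZZ::::
:::::::::
:::::::::
:::::::::
:::::::::
step 4: :::::::::
:::::::::
:::::::::
:::ZZ::::
:::Zv::::
:::::::::
:::::::::
:::::::::
:::::::::
step 5: :::::::::
:::::::::
:::::::::
:::ZZ::::
:::Z:>:::
:::::::::
:::::::::
:::::::::
:::::::::
step 6: :::::::::
:::::::::
:::::::::
:::ZZ::::
:::Z:Z:::
:::::v:::
:::::::::
:::::::::
:::::::::
step 7: :::::::::
:::::::::
:::::::::
:::ZZ::::
:::Z:Z:::
::::<Z:::
:::::::::
:::::::::
:::::::::
step 8: :::::::::
:::::::::
:::::::::
:::ZZ::::
:::Z^Z:::
::::ZZ:::
:::::::::
:::::::::
:::::::::
step 9: :::::::::
:::::::::
:::::::::
:::ZZ::::
:::ZZ>:::
::::ZZ:::
:::::::::
:::::::::
:::::::::
step 10: :::::::::
:::::::::
:::::::::
:::ZZ^:::
:::ZZ::::
::::ZZ:::
:::::::::
:::::::::
:::::::::
step 11: :::::::::
:::::::::
:::::::::
:::ZZZ>::
:::ZZ::::
::::ZZ:::
:::::::::
:::::::::
:::::::::
step 12: :::::::::
:::::::::
:::::::::
:::ZZZZ::
:::ZZ:v::
::::ZZ:::
:::::::::
:::::::::
:::::::::
step 13: :::::::::
:::::::::
:::::::::
:::ZZZZ::
:::ZZ<Z::
::::ZZ:::
:::::::::
:::::::::
:::::::::
step 14: :::::::::
:::::::::
:::::::::
:::ZZ^Z::
:::ZZZZ::
::::ZZ:::
:::::::::
:::::::::
:::::::::
step 15: :::::::::
:::::::::
:::::::::
:::Z<:Z::
:::ZZZZ::
::::ZZ:::
:::::::::
:::::::::
:::::::::
step 16: :::::::::
:::::::::
:::::::::
:::Z::Z::
:::ZvZZ::
::::ZZ:::
:::::::::
:::::::::
:::::::::
step 17: :::::::::
:::::::::
:::::::::
:::Z::Z::
:::Z:>Z::
::::ZZ:::
:::::::::
:::::::::
:::::::::
step 18: :::::::::
:::::::::
:::::::::
:::Z:^Z::
:::Z::Z::
::::ZZ:::
:::::::::
:::::::::
:::::::::
step 19: :::::::::
:::::::::
:::::::::
:::Z:Z>::
:::Z::Z::
::::ZZ:::
:::::::::
:::::::::
:::::::::
step 20: :::::::::
:::::::::
::::::^::
:::Z:Z:::
:::Z::Z::
::::ZZ:::
:::::::::
:::::::::
:::::::::
step 21: :::::::::
:::::::::
::::::Z>:
:::Z:Z:::
:::Z::Z::
::::ZZ:::
:::::::::
:::::::::
:::::::::
step 22: :::::::::
:::::::::
::::::ZZ:
:::Z:Z:v:
:::Z::Z::
::::ZZ:::
:::::::::
:::::::::
:::::::::
step 23: :::::::::
:::::::::
::::::ZZ:
:::Z:Z<Z:
:::Z::Z::
::::ZZ:::
:::::::::
:::::::::
:::::::::
step 24: :::::::::
:::::::::
::::::^Z:
:::Z:ZZZ:
:::Z::Z::
::::ZZ:::
:::::::::
:::::::::
:::::::::
step 25: :::::::::
:::::::::
:::::<:Z:
:::Z:ZZZ:
:::Z::Z::
::::ZZ:::
:::::::::
:::::::::
:::::::::
step 26: :::::::::
:::::^:::
:::::Z:Z:
:::Z:ZZZ:
:::Z::Z::
::::ZZ:::
:::::::::
:::::::::
:::::::::
step 27: :::::::::
:::::Z>::
:::::Z:Z:
:::Z:ZZZ:
:::Z::Z::
::::ZZ:::
:::::::::
:::::::::
:::::::::
step 28: :::::::::
:::::ZZ::
:::::ZvZ:
:::Z:ZZZ:
:::Z::Z::
::::ZZ:::
:::::::::
:::::::::
:::::::::
step 29: :::::::::
:::::ZZ::
:::::<ZZ:
:::Z:ZZZ:
:::Z::Z::
::::ZZ:::
:::::::::
:::::::::
:::::::::
step 30: :::::::::
:::::ZZ::
::::::ZZ:
:::Z:vZZ:
:::Z::Z::
::::ZZ:::
:::::::::
:::::::::
:::::::::
step 31: :::::::::
:::::ZZ::
::::::ZZ:
:::Z::>Z:
:::Z::Z::
::::ZZ:::
:::::::::
:::::::::
:::::::::
step 32: :::::::::
:::::ZZ::
::::::^Z:
:::Z:::Z:
:::Z::Z::
::::ZZ:::
:::::::::
:::::::::
:::::::::
step 33: :::::::::
:::::ZZ::
:::::<:Z:
:::Z:::Z:
:::Z::Z::
::::ZZ:::
:::::::::
:::::::::
:::::::::
step 34: :::::::::
:::::^Z::
:::::Z:Z:
:::Z:::Z:
:::Z::Z::
::::ZZ:::
:::::::::
:::::::::
:::::::::
step 35: :::::::::
::::<:Z::
:::::Z:Z:
:::Z:::Z:
:::Z::Z::
::::ZZ:::
:::::::::
:::::::::
:::::::::
step 36: ::::^::::
::::Z:Z::
:::::Z:Z:
:::Z:::Z:
:::Z::Z::
::::ZZ:::
:::::::::
:::::::::
:::::::::

1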